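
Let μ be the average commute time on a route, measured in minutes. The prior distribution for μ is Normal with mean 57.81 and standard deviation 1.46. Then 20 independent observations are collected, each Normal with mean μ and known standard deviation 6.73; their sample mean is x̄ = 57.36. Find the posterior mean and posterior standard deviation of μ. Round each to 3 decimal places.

Posterior mean ≈ 57.592; posterior SD ≈ 1.048

Prior precision 1/τ₀² = 1/1.46² = 0.469131; data precision n/σ² = 20/6.73² = 0.441570.
Posterior precision = 0.469131 + 0.441570 = 0.910701, giving posterior SD = 1/√0.910701 = 1.048.
Posterior mean = (0.469131·57.81 + 0.441570·57.36) / 0.910701 = 57.592.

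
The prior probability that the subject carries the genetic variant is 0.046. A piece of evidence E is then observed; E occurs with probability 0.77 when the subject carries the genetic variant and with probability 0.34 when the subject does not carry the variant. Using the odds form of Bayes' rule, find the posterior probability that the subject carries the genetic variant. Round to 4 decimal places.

Posterior probability ≈ 0.0984

Prior odds = 0.046/(1−0.046) = 0.048218.
Likelihood ratio for E = 0.77/0.34 = 2.2647.
Posterior odds = prior odds × LR = 0.10920.
Posterior probability = odds/(1+odds) = 0.10920/1.1092 = 0.0984.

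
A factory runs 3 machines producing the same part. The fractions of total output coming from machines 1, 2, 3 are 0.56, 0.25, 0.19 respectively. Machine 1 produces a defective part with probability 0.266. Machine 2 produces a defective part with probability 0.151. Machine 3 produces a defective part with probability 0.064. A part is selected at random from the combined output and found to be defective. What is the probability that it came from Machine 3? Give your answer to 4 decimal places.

Posterior probability ≈ 0.0611

Tabulate prior·likelihood by source: [1] prior 0.56, lik 0.266, product 0.1490; [2] prior 0.25, lik 0.151, product 0.03775; [3] prior 0.19, lik 0.064, product 0.01216.
Normalizing constant = 0.19887; the posterior for Machine 3 is its product over the sum, 0.01216/0.19887 = 0.0611.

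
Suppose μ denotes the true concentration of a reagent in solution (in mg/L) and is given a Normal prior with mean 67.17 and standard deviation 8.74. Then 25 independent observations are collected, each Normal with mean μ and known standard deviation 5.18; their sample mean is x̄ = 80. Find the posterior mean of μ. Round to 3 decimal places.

Prior precision 1/τ₀² = 1/8.74² = 0.0130911; data precision n/σ² = 25/5.18² = 0.931709.
Posterior precision = 0.0130911 + 0.931709 = 0.944801.
Posterior mean = (0.0130911·67.17 + 0.931709·80) / 0.944801 = 79.822.

Posterior mean ≈ 79.822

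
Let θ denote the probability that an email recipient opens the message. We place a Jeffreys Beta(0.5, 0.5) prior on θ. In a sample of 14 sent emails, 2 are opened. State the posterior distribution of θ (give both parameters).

Posterior: Beta(2.5, 12.5)

The binomial likelihood is conjugate to the Beta prior: with 2 successes and 12 failures, the posterior is Beta(0.5+2, 0.5+12) = Beta(2.5, 12.5).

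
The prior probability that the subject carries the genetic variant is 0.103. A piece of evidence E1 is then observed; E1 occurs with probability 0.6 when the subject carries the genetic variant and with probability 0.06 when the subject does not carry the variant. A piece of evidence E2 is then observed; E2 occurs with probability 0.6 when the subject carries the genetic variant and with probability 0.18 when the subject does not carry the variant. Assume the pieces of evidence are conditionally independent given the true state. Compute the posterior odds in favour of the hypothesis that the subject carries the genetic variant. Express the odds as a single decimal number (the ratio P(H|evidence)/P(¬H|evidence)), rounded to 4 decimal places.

Prior odds = 0.103/(1−0.103) = 0.11483.
Likelihood ratio for E1 = 0.6/0.06 = 10.000.
Likelihood ratio for E2 = 0.6/0.18 = 3.3333.
Posterior odds = prior odds × LR₁ × LR₂ = 3.8276.

Posterior odds ≈ 3.8276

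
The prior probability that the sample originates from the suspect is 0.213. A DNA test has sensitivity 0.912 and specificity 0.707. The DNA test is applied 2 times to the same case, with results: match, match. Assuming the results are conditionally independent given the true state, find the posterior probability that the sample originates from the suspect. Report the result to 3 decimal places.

With H the event that the sample originates from the suspect, the joint likelihood of the observed sequence is P(data|H) = 0.912·0.912 = 0.83174 and P(data|¬H) = 0.293·0.293 = 0.085849.
Bayes: P(H|data) = 0.213·0.83174 / (0.213·0.83174 + 0.787·0.085849) = 0.17716/0.24472 = 0.7239.

Posterior P(H) ≈ 0.724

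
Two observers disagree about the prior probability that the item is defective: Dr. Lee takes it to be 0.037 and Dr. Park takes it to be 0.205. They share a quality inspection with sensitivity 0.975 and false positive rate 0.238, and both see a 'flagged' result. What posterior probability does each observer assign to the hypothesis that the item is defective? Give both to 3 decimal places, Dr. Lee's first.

Dr. Lee: 0.136; Dr. Park: 0.514

The likelihood ratio for a 'flagged' result is 0.975/0.238 = 4.0966.
Dr. Lee: prior odds 0.037/0.963 = 0.038422; posterior odds 0.15740; posterior probability 0.136.
Dr. Park: prior odds 0.205/0.795 = 0.25786; posterior odds 1.0564; posterior probability 0.514.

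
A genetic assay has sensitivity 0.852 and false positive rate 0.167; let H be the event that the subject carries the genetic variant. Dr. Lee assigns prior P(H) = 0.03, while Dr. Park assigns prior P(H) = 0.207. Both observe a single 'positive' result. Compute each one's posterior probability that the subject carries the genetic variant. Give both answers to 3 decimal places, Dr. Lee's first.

Dr. Lee: 0.136; Dr. Park: 0.571

P('+'|H) = 0.852, P('+'|¬H) = 0.167.
Dr. Lee: numerator 0.852·0.03 = 0.025560; evidence = 0.025560+0.167·0.97 = 0.18755; posterior = 0.136.
Dr. Park: numerator 0.852·0.207 = 0.17636; evidence = 0.17636+0.167·0.793 = 0.30880; posterior = 0.571.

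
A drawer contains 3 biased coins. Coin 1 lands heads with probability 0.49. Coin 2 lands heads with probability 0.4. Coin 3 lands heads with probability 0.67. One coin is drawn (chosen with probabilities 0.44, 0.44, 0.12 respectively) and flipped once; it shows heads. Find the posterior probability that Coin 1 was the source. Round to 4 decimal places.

Posterior probability ≈ 0.4568

Tabulate prior·likelihood by source: [1] prior 0.44, lik 0.49, product 0.2156; [2] prior 0.44, lik 0.4, product 0.1760; [3] prior 0.12, lik 0.67, product 0.08040.
Normalizing constant = 0.47200; the posterior for Coin 1 is its product over the sum, 0.2156/0.47200 = 0.4568.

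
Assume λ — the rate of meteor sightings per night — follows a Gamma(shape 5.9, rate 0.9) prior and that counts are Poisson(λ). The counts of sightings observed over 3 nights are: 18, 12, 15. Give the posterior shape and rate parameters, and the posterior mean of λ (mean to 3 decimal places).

Posterior: Gamma(shape=50.9, rate=3.9); mean ≈ 13.051

The Poisson likelihood adds the total count to the shape and the number of exposure periods to the rate. Here ∑xᵢ = 45 and n = 3, so shape 5.9→50.9 and rate 0.9→3.9.
E[λ | data] = 50.9/3.9 = 13.051.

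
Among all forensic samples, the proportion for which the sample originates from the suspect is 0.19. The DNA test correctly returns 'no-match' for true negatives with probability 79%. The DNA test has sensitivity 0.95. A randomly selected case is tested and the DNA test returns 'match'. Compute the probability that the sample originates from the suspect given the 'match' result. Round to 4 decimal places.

P(H | E) ≈ 0.5148

Let H be the event that the sample originates from the suspect. P(H) = 0.19, so P(¬H) = 0.81. With E the 'match' result, P(E|H) = 0.95 and P(E|¬H) = 0.21.
P(E) = 0.95·0.19 + 0.21·0.81 = 0.18050 + 0.17010 = 0.35060.
By Bayes' theorem, P(H|E) = 0.18050 / 0.35060 = 0.5148.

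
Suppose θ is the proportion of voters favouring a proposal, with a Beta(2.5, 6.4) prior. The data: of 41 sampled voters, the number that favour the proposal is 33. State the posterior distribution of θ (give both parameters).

Observing 33 successes and 8 failures updates Beta(2.5, 6.4) by adding the success and failure counts to the two shape parameters: α = 2.5+33 = 35.5, β = 6.4+8 = 14.4.

Posterior: Beta(35.5, 14.4)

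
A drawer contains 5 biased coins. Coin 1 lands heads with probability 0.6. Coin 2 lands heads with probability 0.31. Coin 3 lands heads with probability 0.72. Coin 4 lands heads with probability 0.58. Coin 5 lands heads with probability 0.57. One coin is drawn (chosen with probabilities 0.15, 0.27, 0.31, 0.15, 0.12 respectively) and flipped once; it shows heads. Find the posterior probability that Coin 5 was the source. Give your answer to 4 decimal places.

Tabulate prior·likelihood by source: [1] prior 0.15, lik 0.6, product 0.09000; [2] prior 0.27, lik 0.31, product 0.08370; [3] prior 0.31, lik 0.72, product 0.2232; [4] prior 0.15, lik 0.58, product 0.08700; [5] prior 0.12, lik 0.57, product 0.06840.
Normalizing constant = 0.55230; the posterior for Coin 5 is its product over the sum, 0.06840/0.55230 = 0.1238.

Posterior probability ≈ 0.1238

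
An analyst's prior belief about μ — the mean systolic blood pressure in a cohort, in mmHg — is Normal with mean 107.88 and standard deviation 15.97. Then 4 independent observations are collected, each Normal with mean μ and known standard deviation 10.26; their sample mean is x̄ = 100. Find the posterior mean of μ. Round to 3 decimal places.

Posterior mean ≈ 100.737

With known σ, the Normal prior is conjugate. Weight on the data is w = (n/σ²)/(n/σ² + 1/τ₀²) = 0.0379984/(0.0379984+0.00392094) = 0.90646.
Posterior mean = w·x̄ + (1−w)·μ₀ = 0.90646·100 + 0.093535·107.88 = 100.737.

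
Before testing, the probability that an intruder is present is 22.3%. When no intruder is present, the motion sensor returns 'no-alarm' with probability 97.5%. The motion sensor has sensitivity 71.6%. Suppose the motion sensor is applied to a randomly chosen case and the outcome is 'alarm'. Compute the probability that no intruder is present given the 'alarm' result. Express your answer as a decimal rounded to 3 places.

Let H be the event that an intruder is present. P(H) = 0.223, so P(¬H) = 0.777. With E the 'alarm' result, P(E|H) = 0.716 and P(E|¬H) = 0.025.
P(E) = 0.716·0.223 + 0.025·0.777 = 0.15967 + 0.019425 = 0.17909.
By Bayes' theorem, P(H|E) = 0.15967 / 0.17909 = 0.892. Hence P(¬H|E) = 1 − 0.892 = 0.108.

P(¬H | E) ≈ 0.108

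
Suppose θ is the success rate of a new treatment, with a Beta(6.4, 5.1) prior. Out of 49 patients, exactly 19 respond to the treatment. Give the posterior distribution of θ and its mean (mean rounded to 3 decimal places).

Posterior: Beta(25.4, 35.1); mean ≈ 0.420

Observing 19 successes and 30 failures updates Beta(6.4, 5.1) by adding the success and failure counts to the two shape parameters: α = 6.4+19 = 25.4, β = 5.1+30 = 35.1.
Posterior mean = α/(α+β) = 25.4/60.5 = 0.420.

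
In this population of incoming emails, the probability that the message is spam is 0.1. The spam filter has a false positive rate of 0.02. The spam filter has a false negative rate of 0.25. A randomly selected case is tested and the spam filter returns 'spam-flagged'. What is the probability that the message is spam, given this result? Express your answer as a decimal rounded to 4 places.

Write H for 'the message is spam'. Prior odds H:¬H = 0.1/0.9 = 0.11111. For the 'spam-flagged' outcome, the likelihood ratio is 0.75/0.02 = 37.500.
Posterior odds = 0.11111 × 37.500 = 4.1667, so P(H|E) = 4.1667/(1+4.1667) = 0.8065.

P(H | E) ≈ 0.8065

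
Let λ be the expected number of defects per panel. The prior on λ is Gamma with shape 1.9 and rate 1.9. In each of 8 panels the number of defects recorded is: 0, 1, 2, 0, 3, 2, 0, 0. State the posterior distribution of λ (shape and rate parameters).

Total count ∑xᵢ = 8 over n = 8 panels.
Gamma is conjugate to the Poisson likelihood: posterior is Gamma(shape = 1.9+8 = 9.9, rate = 1.9+8 = 9.9).

Posterior: Gamma(shape=9.9, rate=9.9)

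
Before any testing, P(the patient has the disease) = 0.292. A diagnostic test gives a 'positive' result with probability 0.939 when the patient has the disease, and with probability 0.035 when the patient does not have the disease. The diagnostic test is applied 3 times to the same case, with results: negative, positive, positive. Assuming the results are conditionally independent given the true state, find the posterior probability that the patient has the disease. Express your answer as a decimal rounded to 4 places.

With H the event that the patient has the disease, the joint likelihood of the observed sequence is P(data|H) = 0.061·0.939·0.939 = 0.053785 and P(data|¬H) = 0.965·0.035·0.035 = 0.0011821.
Bayes: P(H|data) = 0.292·0.053785 / (0.292·0.053785 + 0.708·0.0011821) = 0.015705/0.016542 = 0.9494.

Posterior P(H) ≈ 0.9494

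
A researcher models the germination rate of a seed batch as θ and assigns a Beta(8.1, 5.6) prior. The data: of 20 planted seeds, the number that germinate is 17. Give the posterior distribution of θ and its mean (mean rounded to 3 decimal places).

Observing 17 successes and 3 failures updates Beta(8.1, 5.6) by adding the success and failure counts to the two shape parameters: α = 8.1+17 = 25.1, β = 5.6+3 = 8.6.
E[θ | data] = 25.1/(25.1+8.6) = 0.745.

Posterior: Beta(25.1, 8.6); mean ≈ 0.745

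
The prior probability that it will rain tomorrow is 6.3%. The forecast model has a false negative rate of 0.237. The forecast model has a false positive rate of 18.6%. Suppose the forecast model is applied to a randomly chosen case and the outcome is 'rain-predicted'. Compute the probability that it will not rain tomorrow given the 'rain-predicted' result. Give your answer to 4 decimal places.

P(¬H | E) ≈ 0.7838

Write H for 'it will rain tomorrow'. Prior odds H:¬H = 0.063/0.937 = 0.067236. For the 'rain-predicted' outcome, the likelihood ratio is 0.763/0.186 = 4.1022.
Posterior odds = 0.067236 × 4.1022 = 0.27581, so P(H|E) = 0.27581/(1+0.27581) = 0.2162. Then P(¬H|E) = 1 − 0.2162 = 0.7838.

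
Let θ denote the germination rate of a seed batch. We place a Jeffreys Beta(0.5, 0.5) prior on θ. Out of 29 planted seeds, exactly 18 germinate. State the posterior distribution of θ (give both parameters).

Observing 18 successes and 11 failures updates Beta(0.5, 0.5) by adding the success and failure counts to the two shape parameters: α = 0.5+18 = 18.5, β = 0.5+11 = 11.5.

Posterior: Beta(18.5, 11.5)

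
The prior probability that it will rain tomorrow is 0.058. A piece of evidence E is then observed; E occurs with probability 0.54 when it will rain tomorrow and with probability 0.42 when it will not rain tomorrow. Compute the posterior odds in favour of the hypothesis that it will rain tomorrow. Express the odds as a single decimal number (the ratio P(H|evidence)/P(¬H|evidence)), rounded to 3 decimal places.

Posterior odds ≈ 0.079

Prior odds = 0.058/(1−0.058) = 0.061571.
Likelihood ratio for E = 0.54/0.42 = 1.2857.
Posterior odds = prior odds × LR = 0.079163.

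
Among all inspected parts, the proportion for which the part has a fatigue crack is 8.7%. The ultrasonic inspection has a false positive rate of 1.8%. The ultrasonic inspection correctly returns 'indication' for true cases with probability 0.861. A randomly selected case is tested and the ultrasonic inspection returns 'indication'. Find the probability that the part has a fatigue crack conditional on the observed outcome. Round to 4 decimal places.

P(H | E) ≈ 0.8201

Write H for 'the part has a fatigue crack'. Prior odds H:¬H = 0.087/0.913 = 0.095290. For the 'indication' outcome, the likelihood ratio is 0.861/0.018 = 47.833.
Posterior odds = 0.095290 × 47.833 = 4.5581, so P(H|E) = 4.5581/(1+4.5581) = 0.8201.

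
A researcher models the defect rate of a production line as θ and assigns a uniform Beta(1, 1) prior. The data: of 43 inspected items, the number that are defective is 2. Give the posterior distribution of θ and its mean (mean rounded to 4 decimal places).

Posterior: Beta(3, 42); mean ≈ 0.0667

Observing 2 successes and 41 failures updates Beta(1, 1) by adding the success and failure counts to the two shape parameters: α = 1+2 = 3, β = 1+41 = 42.
E[θ | data] = 3/(3+42) = 0.0667.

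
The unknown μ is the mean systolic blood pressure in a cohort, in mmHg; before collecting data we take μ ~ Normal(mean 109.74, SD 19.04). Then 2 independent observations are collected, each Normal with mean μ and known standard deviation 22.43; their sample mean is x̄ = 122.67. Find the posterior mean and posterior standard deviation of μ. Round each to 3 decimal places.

With known σ, the Normal prior is conjugate. Weight on the data is w = (n/σ²)/(n/σ² + 1/τ₀²) = 0.00397531/(0.00397531+0.00275846) = 0.59035.
Posterior mean = w·x̄ + (1−w)·μ₀ = 0.59035·122.67 + 0.40965·109.74 = 117.373. Posterior variance = 1/(0.00397531+0.00275846) = 148.505, so SD = 12.186.

Posterior mean ≈ 117.373; posterior SD ≈ 12.186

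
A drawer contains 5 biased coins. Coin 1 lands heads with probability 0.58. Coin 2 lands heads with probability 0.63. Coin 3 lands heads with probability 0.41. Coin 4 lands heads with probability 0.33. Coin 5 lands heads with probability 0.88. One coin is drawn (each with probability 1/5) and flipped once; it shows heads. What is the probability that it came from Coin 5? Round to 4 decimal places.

Posterior probability ≈ 0.3110

P(heads|C1) = 0.58; P(heads|C2) = 0.63; P(heads|C3) = 0.41; P(heads|C4) = 0.33; P(heads|C5) = 0.88.
Prior × likelihood for each source: 0.2·0.58=0.1160, 0.2·0.63=0.1260, 0.2·0.41=0.08200, 0.2·0.33=0.06600, 0.2·0.88=0.1760. Summing gives P(heads) = 0.56600.
P(Coin 5 | heads) = 0.1760 / 0.56600 = 0.3110.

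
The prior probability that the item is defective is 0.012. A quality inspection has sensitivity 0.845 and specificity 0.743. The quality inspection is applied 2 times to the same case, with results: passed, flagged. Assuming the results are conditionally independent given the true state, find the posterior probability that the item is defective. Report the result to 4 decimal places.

With H the event that the item is defective, the joint likelihood of the observed sequence is P(data|H) = 0.155·0.845 = 0.13098 and P(data|¬H) = 0.743·0.257 = 0.19095.
Bayes: P(H|data) = 0.012·0.13098 / (0.012·0.13098 + 0.988·0.19095) = 0.0015717/0.19023 = 0.0083.

Posterior P(H) ≈ 0.0083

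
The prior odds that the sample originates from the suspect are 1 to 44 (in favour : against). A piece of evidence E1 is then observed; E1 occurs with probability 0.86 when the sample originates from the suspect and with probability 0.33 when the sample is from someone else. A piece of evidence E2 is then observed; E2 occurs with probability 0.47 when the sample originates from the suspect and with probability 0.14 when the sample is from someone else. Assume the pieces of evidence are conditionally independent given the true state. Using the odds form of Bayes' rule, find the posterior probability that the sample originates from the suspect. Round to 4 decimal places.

Prior odds = 1/44 = 0.022727. In log-odds, ln(0.022727) = -3.7842.
Add log likelihood ratios: ln(2.6061) + ln(3.3571) = 2.1689.
Posterior log-odds = -1.6153, so posterior odds = exp(-1.6153) = 0.19884. Converting, P(H|E) = 0.19884/1.1988 = 0.1659.

Posterior probability ≈ 0.1659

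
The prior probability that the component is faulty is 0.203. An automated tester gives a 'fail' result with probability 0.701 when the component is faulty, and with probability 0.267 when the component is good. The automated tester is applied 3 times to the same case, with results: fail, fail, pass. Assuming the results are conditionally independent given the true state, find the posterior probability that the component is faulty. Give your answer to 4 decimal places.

Let H be the event that the component is faulty; start with P(H) = 0.203. P('fail'|H) = 0.701, P('fail'|¬H) = 0.267.
Update on result 1 ('fail'): P(H) ← 0.701·0.2030 / (0.701·0.2030 + 0.267·0.7970) = 0.14230/0.35510 = 0.4007.
Update on result 2 ('fail'): P(H) ← 0.701·0.4007 / (0.701·0.4007 + 0.267·0.5993) = 0.28092/0.44092 = 0.6371.
Update on result 3 ('pass'): P(H) ← 0.299·0.6371 / (0.299·0.6371 + 0.733·0.3629) = 0.19050/0.45649 = 0.4173.

Posterior P(H) ≈ 0.4173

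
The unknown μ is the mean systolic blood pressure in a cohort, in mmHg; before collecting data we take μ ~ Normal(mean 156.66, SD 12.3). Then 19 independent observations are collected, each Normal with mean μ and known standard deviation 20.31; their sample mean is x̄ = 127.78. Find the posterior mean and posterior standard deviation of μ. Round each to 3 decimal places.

With known σ, the Normal prior is conjugate. Weight on the data is w = (n/σ²)/(n/σ² + 1/τ₀²) = 0.0460610/(0.0460610+0.00660982) = 0.87451.
Posterior mean = w·x̄ + (1−w)·μ₀ = 0.87451·127.78 + 0.12549·156.66 = 131.404. Posterior variance = 1/(0.0460610+0.00660982) = 18.9858, so SD = 4.357.

Posterior mean ≈ 131.404; posterior SD ≈ 4.357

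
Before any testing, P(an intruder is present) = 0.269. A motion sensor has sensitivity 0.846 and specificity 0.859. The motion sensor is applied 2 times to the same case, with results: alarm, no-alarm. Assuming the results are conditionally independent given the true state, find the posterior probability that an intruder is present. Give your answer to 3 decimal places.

With H the event that an intruder is present, the joint likelihood of the observed sequence is P(data|H) = 0.846·0.154 = 0.13028 and P(data|¬H) = 0.141·0.859 = 0.12112.
Bayes: P(H|data) = 0.269·0.13028 / (0.269·0.13028 + 0.731·0.12112) = 0.035046/0.12358 = 0.2836.

Posterior P(H) ≈ 0.284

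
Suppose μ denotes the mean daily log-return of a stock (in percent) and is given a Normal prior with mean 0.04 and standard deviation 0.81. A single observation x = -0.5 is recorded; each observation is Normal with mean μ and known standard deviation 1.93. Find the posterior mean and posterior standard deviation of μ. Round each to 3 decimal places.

With known σ, the Normal prior is conjugate. Weight on the data is w = (n/σ²)/(n/σ² + 1/τ₀²) = 0.268464/(0.268464+1.52416) = 0.14976.
Posterior mean = w·x̄ + (1−w)·μ₀ = 0.14976·-0.5 + 0.85024·0.04 = -0.041. Posterior variance = 1/(0.268464+1.52416) = 0.557842, so SD = 0.747.

Posterior mean ≈ -0.041; posterior SD ≈ 0.747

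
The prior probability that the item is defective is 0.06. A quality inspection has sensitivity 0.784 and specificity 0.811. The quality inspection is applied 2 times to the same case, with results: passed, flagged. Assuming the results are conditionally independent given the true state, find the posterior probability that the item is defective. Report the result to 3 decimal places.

Posterior P(H) ≈ 0.066

With H the event that the item is defective, the joint likelihood of the observed sequence is P(data|H) = 0.216·0.784 = 0.16934 and P(data|¬H) = 0.811·0.189 = 0.15328.
Bayes: P(H|data) = 0.06·0.16934 / (0.06·0.16934 + 0.94·0.15328) = 0.010161/0.15424 = 0.0659.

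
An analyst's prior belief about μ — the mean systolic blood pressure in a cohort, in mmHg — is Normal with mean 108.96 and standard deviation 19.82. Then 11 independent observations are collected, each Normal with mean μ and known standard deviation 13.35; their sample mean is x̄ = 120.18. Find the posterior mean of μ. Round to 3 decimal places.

Posterior mean ≈ 119.736

With known σ, the Normal prior is conjugate. Weight on the data is w = (n/σ²)/(n/σ² + 1/τ₀²) = 0.0617206/(0.0617206+0.00254561) = 0.96039.
Posterior mean = w·x̄ + (1−w)·μ₀ = 0.96039·120.18 + 0.039610·108.96 = 119.736.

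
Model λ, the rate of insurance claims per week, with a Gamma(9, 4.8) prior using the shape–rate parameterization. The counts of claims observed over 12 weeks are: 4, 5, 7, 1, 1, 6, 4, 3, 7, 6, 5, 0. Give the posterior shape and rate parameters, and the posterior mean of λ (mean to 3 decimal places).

The Poisson likelihood adds the total count to the shape and the number of exposure periods to the rate. Here ∑xᵢ = 49 and n = 12, so shape 9→58 and rate 4.8→16.8.
Posterior mean = shape/rate = 58/16.8 = 3.452.

Posterior: Gamma(shape=58, rate=16.8); mean ≈ 3.452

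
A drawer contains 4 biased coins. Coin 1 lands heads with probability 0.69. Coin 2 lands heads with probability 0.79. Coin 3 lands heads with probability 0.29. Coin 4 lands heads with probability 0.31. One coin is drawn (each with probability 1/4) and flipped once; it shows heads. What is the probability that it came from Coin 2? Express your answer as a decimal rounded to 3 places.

P(heads|C1) = 0.69; P(heads|C2) = 0.79; P(heads|C3) = 0.29; P(heads|C4) = 0.31.
Prior × likelihood for each source: 0.25·0.69=0.1725, 0.25·0.79=0.1975, 0.25·0.29=0.07250, 0.25·0.31=0.07750. Summing gives P(heads) = 0.52000.
P(Coin 2 | heads) = 0.1975 / 0.52000 = 0.380.

Posterior probability ≈ 0.380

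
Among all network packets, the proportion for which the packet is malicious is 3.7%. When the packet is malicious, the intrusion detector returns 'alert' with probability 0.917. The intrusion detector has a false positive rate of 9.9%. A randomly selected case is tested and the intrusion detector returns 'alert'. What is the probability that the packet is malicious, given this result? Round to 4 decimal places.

P(H | E) ≈ 0.2625

Let H be the event that the packet is malicious. P(H) = 0.037, so P(¬H) = 0.963. With E the 'alert' result, P(E|H) = 0.917 and P(E|¬H) = 0.099.
P(E) = 0.917·0.037 + 0.099·0.963 = 0.033929 + 0.095337 = 0.12927.
By Bayes' theorem, P(H|E) = 0.033929 / 0.12927 = 0.2625.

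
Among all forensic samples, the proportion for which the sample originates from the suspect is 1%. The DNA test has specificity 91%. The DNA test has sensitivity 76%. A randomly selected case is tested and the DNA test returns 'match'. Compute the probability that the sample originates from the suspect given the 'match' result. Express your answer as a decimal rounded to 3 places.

P(H | E) ≈ 0.079

Let H be the event that the sample originates from the suspect. P(H) = 0.01, so P(¬H) = 0.99. With E the 'match' result, P(E|H) = 0.76 and P(E|¬H) = 0.09.
P(E) = 0.76·0.01 + 0.09·0.99 = 0.0076000 + 0.089100 = 0.096700.
By Bayes' theorem, P(H|E) = 0.0076000 / 0.096700 = 0.079.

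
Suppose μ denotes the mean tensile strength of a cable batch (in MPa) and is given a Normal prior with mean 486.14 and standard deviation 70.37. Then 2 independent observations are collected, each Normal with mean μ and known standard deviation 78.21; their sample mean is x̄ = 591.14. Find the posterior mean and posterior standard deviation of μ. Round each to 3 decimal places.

Posterior mean ≈ 551.050; posterior SD ≈ 43.482

Prior precision 1/τ₀² = 1/70.37² = 0.00020194; data precision n/σ² = 2/78.21² = 0.00032697.
Posterior precision = 0.00020194 + 0.00032697 = 0.00052891, giving posterior SD = 1/√0.00052891 = 43.482.
Posterior mean = (0.00020194·486.14 + 0.00032697·591.14) / 0.00052891 = 551.050.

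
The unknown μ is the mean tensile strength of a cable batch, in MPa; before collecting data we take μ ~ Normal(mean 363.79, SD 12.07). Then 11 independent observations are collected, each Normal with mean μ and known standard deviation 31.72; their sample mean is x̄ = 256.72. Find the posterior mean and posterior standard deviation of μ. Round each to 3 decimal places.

Posterior mean ≈ 298.016; posterior SD ≈ 7.496

Prior precision 1/τ₀² = 1/12.07² = 0.00686413; data precision n/σ² = 11/31.72² = 0.0109327.
Posterior precision = 0.00686413 + 0.0109327 = 0.0177968, giving posterior SD = 1/√0.0177968 = 7.496.
Posterior mean = (0.00686413·363.79 + 0.0109327·256.72) / 0.0177968 = 298.016.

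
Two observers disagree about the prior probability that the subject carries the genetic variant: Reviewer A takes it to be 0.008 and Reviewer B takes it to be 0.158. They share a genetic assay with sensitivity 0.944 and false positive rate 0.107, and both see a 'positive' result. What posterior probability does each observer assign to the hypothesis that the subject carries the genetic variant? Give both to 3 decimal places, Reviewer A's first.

P('+'|H) = 0.944, P('+'|¬H) = 0.107.
Reviewer A: numerator 0.944·0.008 = 0.0075520; evidence = 0.0075520+0.107·0.992 = 0.11370; posterior = 0.066.
Reviewer B: numerator 0.944·0.158 = 0.14915; evidence = 0.14915+0.107·0.842 = 0.23925; posterior = 0.623.

Reviewer A: 0.066; Reviewer B: 0.623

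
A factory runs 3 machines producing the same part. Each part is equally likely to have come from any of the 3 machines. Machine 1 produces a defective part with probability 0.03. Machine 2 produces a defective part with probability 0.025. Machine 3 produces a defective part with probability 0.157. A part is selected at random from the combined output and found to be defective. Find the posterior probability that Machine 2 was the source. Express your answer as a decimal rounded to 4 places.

Posterior probability ≈ 0.1179

Tabulate prior·likelihood by source: [1] prior 0.333333, lik 0.03, product 0.01000; [2] prior 0.333333, lik 0.025, product 0.008333; [3] prior 0.333333, lik 0.157, product 0.05233.
Normalizing constant = 0.070667; the posterior for Machine 2 is its product over the sum, 0.008333/0.070667 = 0.1179.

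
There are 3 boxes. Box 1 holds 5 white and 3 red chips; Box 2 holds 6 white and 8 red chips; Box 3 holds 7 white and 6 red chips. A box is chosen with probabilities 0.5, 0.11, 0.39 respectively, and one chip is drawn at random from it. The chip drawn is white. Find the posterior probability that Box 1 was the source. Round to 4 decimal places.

Tabulate prior·likelihood by source: [1] prior 0.5, lik 0.625, product 0.3125; [2] prior 0.11, lik 0.4286, product 0.04714; [3] prior 0.39, lik 0.5385, product 0.2100.
Normalizing constant = 0.56964; the posterior for Box 1 is its product over the sum, 0.3125/0.56964 = 0.5486.

Posterior probability ≈ 0.5486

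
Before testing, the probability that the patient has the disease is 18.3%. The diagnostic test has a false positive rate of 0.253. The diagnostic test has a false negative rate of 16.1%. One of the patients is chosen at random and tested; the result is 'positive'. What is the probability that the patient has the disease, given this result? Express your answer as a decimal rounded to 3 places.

P(H | E) ≈ 0.426

Write H for 'the patient has the disease'. Prior odds H:¬H = 0.183/0.817 = 0.22399. For the 'positive' outcome, the likelihood ratio is 0.839/0.253 = 3.3162.
Posterior odds = 0.22399 × 3.3162 = 0.74280, so P(H|E) = 0.74280/(1+0.74280) = 0.426.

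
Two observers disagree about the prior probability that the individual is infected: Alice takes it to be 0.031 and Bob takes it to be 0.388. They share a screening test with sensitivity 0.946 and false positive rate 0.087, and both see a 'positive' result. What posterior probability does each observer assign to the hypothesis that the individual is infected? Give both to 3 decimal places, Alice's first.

Alice: 0.258; Bob: 0.873

P('+'|H) = 0.946, P('+'|¬H) = 0.087.
Alice: numerator 0.946·0.031 = 0.029326; evidence = 0.029326+0.087·0.969 = 0.11363; posterior = 0.258.
Bob: numerator 0.946·0.388 = 0.36705; evidence = 0.36705+0.087·0.612 = 0.42029; posterior = 0.873.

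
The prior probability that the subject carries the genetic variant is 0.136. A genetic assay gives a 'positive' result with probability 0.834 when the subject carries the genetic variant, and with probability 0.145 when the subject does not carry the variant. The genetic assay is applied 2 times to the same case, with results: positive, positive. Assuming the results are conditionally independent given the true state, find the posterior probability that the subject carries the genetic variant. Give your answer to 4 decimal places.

Posterior P(H) ≈ 0.8389

Let H be the event that the subject carries the genetic variant; start with P(H) = 0.136. P('positive'|H) = 0.834, P('positive'|¬H) = 0.145.
Update on result 1 ('positive'): P(H) ← 0.834·0.1360 / (0.834·0.1360 + 0.145·0.8640) = 0.11342/0.23870 = 0.4752.
Update on result 2 ('positive'): P(H) ← 0.834·0.4752 / (0.834·0.4752 + 0.145·0.5248) = 0.39629/0.47239 = 0.8389.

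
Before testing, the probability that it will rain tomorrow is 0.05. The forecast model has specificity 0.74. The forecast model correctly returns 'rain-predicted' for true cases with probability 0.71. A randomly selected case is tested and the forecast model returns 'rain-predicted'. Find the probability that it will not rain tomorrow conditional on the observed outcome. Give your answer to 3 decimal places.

P(¬H | E) ≈ 0.874

Let H be the event that it will rain tomorrow. P(H) = 0.05, so P(¬H) = 0.95. With E the 'rain-predicted' result, P(E|H) = 0.71 and P(E|¬H) = 0.26.
P(E) = 0.71·0.05 + 0.26·0.95 = 0.035500 + 0.24700 = 0.28250.
By Bayes' theorem, P(H|E) = 0.035500 / 0.28250 = 0.126. Hence P(¬H|E) = 1 − 0.126 = 0.874.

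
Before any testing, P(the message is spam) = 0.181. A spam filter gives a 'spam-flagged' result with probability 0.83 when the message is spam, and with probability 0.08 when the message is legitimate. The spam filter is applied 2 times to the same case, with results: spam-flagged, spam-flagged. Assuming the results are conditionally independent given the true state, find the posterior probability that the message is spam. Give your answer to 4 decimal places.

Let H be the event that the message is spam; start with P(H) = 0.181. P('spam-flagged'|H) = 0.83, P('spam-flagged'|¬H) = 0.08.
Update on result 1 ('spam-flagged'): P(H) ← 0.83·0.1810 / (0.83·0.1810 + 0.08·0.8190) = 0.15023/0.21575 = 0.6963.
Update on result 2 ('spam-flagged'): P(H) ← 0.83·0.6963 / (0.83·0.6963 + 0.08·0.3037) = 0.57794/0.60224 = 0.9597.

Posterior P(H) ≈ 0.9597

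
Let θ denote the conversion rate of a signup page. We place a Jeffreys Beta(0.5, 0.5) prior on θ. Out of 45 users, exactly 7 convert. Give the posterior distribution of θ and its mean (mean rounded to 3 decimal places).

Observing 7 successes and 38 failures updates Beta(0.5, 0.5) by adding the success and failure counts to the two shape parameters: α = 0.5+7 = 7.5, β = 0.5+38 = 38.5.
E[θ | data] = 7.5/(7.5+38.5) = 0.163.

Posterior: Beta(7.5, 38.5); mean ≈ 0.163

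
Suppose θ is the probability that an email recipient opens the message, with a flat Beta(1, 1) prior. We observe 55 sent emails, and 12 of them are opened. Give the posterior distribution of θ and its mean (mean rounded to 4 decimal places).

Posterior: Beta(13, 44); mean ≈ 0.2281

The binomial likelihood is conjugate to the Beta prior: with 12 successes and 43 failures, the posterior is Beta(1+12, 1+43) = Beta(13, 44).
Posterior mean = α/(α+β) = 13/57 = 0.2281.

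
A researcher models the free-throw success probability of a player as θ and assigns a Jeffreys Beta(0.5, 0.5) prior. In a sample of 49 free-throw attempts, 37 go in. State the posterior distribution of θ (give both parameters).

The binomial likelihood is conjugate to the Beta prior: with 37 successes and 12 failures, the posterior is Beta(0.5+37, 0.5+12) = Beta(37.5, 12.5).

Posterior: Beta(37.5, 12.5)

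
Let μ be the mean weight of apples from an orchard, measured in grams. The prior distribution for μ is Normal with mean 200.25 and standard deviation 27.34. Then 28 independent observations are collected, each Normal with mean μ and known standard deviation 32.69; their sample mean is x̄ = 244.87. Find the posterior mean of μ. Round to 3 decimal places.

Posterior mean ≈ 242.702

With known σ, the Normal prior is conjugate. Weight on the data is w = (n/σ²)/(n/σ² + 1/τ₀²) = 0.0262016/(0.0262016+0.00133784) = 0.95142.
Posterior mean = w·x̄ + (1−w)·μ₀ = 0.95142·244.87 + 0.048579·200.25 = 242.702.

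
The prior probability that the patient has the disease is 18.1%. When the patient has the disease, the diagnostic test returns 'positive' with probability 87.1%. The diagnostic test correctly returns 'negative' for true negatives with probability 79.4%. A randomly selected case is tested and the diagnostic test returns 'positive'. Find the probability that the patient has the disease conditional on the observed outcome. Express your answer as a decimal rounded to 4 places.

P(H | E) ≈ 0.4831

Let H be the event that the patient has the disease. P(H) = 0.181, so P(¬H) = 0.819. With E the 'positive' result, P(E|H) = 0.871 and P(E|¬H) = 0.206.
P(E) = 0.871·0.181 + 0.206·0.819 = 0.15765 + 0.16871 = 0.32636.
By Bayes' theorem, P(H|E) = 0.15765 / 0.32636 = 0.4831.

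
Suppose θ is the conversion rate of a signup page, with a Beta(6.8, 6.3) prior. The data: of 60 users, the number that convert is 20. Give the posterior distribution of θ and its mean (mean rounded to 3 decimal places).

Posterior: Beta(26.8, 46.3); mean ≈ 0.367

Observing 20 successes and 40 failures updates Beta(6.8, 6.3) by adding the success and failure counts to the two shape parameters: α = 6.8+20 = 26.8, β = 6.3+40 = 46.3.
E[θ | data] = 26.8/(26.8+46.3) = 0.367.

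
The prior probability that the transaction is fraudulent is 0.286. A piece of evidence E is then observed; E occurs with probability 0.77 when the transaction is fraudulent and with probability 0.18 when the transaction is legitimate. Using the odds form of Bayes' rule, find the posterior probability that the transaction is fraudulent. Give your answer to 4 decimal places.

Prior odds = 0.286/(1−0.286) = 0.40056.
Likelihood ratio for E = 0.77/0.18 = 4.2778.
Posterior odds = prior odds × LR = 1.7135.
Posterior probability = odds/(1+odds) = 1.7135/2.7135 = 0.6315.

Posterior probability ≈ 0.6315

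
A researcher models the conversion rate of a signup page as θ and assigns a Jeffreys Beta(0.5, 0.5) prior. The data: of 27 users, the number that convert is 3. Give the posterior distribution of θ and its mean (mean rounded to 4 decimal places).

Posterior: Beta(3.5, 24.5); mean ≈ 0.1250

Observing 3 successes and 24 failures updates Beta(0.5, 0.5) by adding the success and failure counts to the two shape parameters: α = 0.5+3 = 3.5, β = 0.5+24 = 24.5.
Posterior mean = α/(α+β) = 3.5/28 = 0.1250.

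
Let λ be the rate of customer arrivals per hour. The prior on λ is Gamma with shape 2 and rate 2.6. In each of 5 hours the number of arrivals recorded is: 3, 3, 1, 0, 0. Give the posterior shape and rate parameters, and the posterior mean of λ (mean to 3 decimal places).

The Poisson likelihood adds the total count to the shape and the number of exposure periods to the rate. Here ∑xᵢ = 7 and n = 5, so shape 2→9 and rate 2.6→7.6.
E[λ | data] = 9/7.6 = 1.184.

Posterior: Gamma(shape=9, rate=7.6); mean ≈ 1.184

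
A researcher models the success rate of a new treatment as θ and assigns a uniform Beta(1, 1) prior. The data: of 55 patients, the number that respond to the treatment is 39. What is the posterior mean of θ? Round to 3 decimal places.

The binomial likelihood is conjugate to the Beta prior: with 39 successes and 16 failures, the posterior is Beta(1+39, 1+16) = Beta(40, 17).
Posterior mean = α/(α+β) = 40/57 = 0.702.

Posterior mean ≈ 0.702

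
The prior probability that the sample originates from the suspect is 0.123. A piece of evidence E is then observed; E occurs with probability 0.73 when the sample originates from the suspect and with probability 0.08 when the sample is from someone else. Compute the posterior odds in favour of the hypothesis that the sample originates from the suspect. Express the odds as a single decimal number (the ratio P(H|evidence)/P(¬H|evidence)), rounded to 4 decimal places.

Posterior odds ≈ 1.2798

Prior odds = 0.123/(1−0.123) = 0.14025.
Likelihood ratio for E = 0.73/0.08 = 9.1250.
Posterior odds = prior odds × LR = 1.2798.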